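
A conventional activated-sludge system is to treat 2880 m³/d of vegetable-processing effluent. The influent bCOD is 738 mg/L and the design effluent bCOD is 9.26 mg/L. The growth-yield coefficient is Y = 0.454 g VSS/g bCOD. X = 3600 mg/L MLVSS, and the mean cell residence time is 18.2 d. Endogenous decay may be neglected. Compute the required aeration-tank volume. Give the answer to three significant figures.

V·X = Y·Q·ΔS·θ_c gives V = 0.454 × 2880 × (738 − 9.26) × 18.2 / 3600 = 4817 m³.

V ≈ 4820 m³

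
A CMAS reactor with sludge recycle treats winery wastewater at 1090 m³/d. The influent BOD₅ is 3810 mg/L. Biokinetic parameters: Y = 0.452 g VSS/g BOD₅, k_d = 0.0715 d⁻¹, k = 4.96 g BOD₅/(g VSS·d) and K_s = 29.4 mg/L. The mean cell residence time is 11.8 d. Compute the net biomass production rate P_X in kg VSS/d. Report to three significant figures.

P_X ≈ 1020 kg VSS/d

For a completely mixed reactor with recycle the Lawrence–McCarty relation gives S = K_s·(1 + k_d·θ_c) / [θ_c·(Y·k − k_d) − 1] = 29.4 × (1 + 0.0715 × 11.8) / [11.8 × (0.452 × 4.96 − 0.0715) − 1] = 54.20 / 24.61 = 2.202 mg/L.
Y_obs = Y / (1 + k_d θ_c) = 0.452 / (1 + 0.0715 × 11.8) = 0.452 / 1.844 = 0.2452.
Mass of BOD₅ removed per day: Q(S₀ − S) = 1090 × 3808 g/m³ = 4151 kg/d.
Net biomass production P_X = Y_obs × Q·(S₀ − S) = 0.2452 × 4151 = 1018 kg VSS/d.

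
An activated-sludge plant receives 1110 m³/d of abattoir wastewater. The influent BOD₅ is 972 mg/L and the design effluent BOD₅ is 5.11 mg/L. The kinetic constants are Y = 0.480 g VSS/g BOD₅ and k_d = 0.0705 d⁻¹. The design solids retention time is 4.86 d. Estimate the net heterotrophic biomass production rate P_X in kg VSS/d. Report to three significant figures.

Y_obs = Y / (1 + k_d θ_c) = 0.480 / (1 + 0.0705 × 4.86) = 0.480 / 1.343 = 0.3575.
Mass of BOD₅ removed per day: Q(S₀ − S) = 1110 × 966.9 g/m³ = 1073 kg/d.
Biomass produced: P_X = Y_obs·Q·ΔS = 0.3575 × 1073 ≈ 383.7 kg VSS/d.

P_X ≈ 384 kg VSS/d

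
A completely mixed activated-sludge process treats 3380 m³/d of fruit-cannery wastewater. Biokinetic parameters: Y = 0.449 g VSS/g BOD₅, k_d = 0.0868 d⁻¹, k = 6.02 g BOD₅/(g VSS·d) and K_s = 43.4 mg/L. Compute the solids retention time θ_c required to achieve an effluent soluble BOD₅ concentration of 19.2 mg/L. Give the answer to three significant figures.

At the target effluent, Y k S/(K_s+S) = 0.449×6.02×19.2/62.60 = 0.8290 d⁻¹.
1/θ_c = 0.8290 − 0.0868 = 0.7422 d⁻¹, so θ_c = 1.347 d.

θ_c ≈ 1.35 d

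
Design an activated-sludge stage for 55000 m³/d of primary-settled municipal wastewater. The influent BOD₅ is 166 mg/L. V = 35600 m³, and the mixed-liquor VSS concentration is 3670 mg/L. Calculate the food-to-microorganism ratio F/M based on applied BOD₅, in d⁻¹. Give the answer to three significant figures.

F/M = applied load / biomass = Q·S₀/(V·X) = 55000 × 166 / (35600 × 3670) = 0.06988 d⁻¹.

F/M ≈ 0.0699 d⁻¹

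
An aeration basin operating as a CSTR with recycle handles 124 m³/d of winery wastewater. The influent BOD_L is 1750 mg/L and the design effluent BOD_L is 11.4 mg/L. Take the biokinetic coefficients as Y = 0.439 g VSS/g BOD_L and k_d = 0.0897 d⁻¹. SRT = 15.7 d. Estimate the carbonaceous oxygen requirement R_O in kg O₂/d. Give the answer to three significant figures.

R_O ≈ 160 kg O₂/d

The observed yield is Y_obs = Y/(1 + k_d·θ_c) = 0.439 / (1 + 0.0897 × 15.7) = 0.439 / 2.408 = 0.1823 g VSS per g BOD_L removed.
Mass of BOD_L removed per day: Q(S₀ − S) = 124 × 1739 g/m³ = 215.6 kg/d.
Biomass synthesised: P_X = Y_obs × 215.6 = 39.30 kg VSS/d.
R_O = Q·(S₀ − S) − 1.42·P_X = 215.6 − 1.42 × 39.30 = 159.8 kg O₂/d.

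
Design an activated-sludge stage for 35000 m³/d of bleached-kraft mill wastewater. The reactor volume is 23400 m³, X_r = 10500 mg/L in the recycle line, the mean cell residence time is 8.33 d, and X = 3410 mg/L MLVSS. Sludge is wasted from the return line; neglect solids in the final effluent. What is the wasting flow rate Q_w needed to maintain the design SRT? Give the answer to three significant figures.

Q_w ≈ 912 m³/d

Wasting from the return line (neglecting effluent solids): Q_w = V·X / (θ_c·X_r) = 23400 × 3410 / (8.33 × 10500) = 912.3 m³/d.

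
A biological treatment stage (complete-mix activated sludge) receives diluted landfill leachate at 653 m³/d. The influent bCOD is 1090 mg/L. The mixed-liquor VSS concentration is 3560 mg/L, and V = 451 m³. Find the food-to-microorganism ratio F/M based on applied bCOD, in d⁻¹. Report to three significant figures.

F/M = applied load / biomass = Q·S₀/(V·X) = 653 × 1090 / (451.0 × 3560) = 0.4433 d⁻¹.

F/M ≈ 0.443 d⁻¹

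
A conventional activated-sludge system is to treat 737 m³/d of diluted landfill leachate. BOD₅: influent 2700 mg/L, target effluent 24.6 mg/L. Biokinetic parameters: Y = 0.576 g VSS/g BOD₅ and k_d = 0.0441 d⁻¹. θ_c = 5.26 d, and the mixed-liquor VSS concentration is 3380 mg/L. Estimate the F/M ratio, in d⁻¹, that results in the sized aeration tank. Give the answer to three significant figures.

From the SRT design equation V = Y Q (S₀−S) θ_c / [X (1 + k_d θ_c)] = 0.576 × 737 × (2700 − 24.6) × 5.26 / [3380 × (1 + 0.0441 × 5.26)] = 5.97×10^6 / 4164 = 1435 m³.
Food-to-microorganism ratio F/M = Q S₀ / (V X) = 737 × 2700 / (1435 × 3380) = 0.4104 d⁻¹.

F/M ≈ 0.410 d⁻¹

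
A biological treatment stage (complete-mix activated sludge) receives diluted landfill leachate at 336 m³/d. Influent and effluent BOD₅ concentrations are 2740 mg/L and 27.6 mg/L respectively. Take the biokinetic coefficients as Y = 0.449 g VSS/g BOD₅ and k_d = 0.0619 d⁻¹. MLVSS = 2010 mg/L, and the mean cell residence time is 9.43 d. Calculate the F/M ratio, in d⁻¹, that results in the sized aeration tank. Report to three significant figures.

F/M ≈ 0.378 d⁻¹

Rearranging the biomass balance for a CMAS with decay, V = Y·Q·ΔS·θ_c / [X·(1+k_d θ_c)] = 0.449 × 336 × (2740 − 27.6) × 9.43 / [2010 × (1 + 0.0619 × 9.43)] = 3.86×10^6 / 3183 = 1212 m³.
Food-to-microorganism ratio F/M = Q S₀ / (V X) = 336 × 2740 / (1212 × 2010) = 0.3778 d⁻¹.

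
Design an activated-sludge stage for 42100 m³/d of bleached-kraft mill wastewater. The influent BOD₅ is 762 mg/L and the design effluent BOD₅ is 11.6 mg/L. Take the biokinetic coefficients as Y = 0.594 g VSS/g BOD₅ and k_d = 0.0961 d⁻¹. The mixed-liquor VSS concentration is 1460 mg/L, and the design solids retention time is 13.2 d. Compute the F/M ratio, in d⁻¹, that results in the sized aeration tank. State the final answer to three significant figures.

F/M ≈ 0.294 d⁻¹

Rearranging the biomass balance for a CMAS with decay, V = Y·Q·ΔS·θ_c / [X·(1+k_d θ_c)] = 0.594 × 42100 × (762 − 11.6) × 13.2 / [1460 × (1 + 0.0961 × 13.2)] = 2.48×10^8 / 3312 = 74789 m³.
F/M = Q·S₀ / (V·X) = 42100 × 762 / (74789 × 1460) = 0.2938 g BOD₅·(g VSS·d)⁻¹.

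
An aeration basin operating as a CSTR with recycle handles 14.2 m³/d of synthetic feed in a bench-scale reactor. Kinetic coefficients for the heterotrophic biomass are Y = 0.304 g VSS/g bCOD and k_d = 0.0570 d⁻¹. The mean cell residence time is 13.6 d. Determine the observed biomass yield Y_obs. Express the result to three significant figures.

Observed yield with endogenous decay: Y_obs = Y / (1 + k_d·θ_c) = 0.304 / (1 + 0.0570 × 13.6) = 0.304 / 1.775 = 0.1712 g VSS/g bCOD.

Y_obs ≈ 0.171 g VSS/g bCOD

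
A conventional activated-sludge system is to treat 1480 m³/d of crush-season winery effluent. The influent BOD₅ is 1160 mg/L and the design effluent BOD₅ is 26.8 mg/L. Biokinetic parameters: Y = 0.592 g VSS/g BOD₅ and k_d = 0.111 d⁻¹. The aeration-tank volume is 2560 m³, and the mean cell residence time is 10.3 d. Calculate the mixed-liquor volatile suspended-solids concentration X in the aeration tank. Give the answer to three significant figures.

X ≈ 1860 mg/L

Solving the biomass balance for X: X = Y Q (S₀−S) θ_c / [V (1+k_d θ_c)] = 0.592 × 1480 × (1160 − 26.8) × 10.3 / [2560 × (1 + 0.111 × 10.3)] = 1864 mg/L.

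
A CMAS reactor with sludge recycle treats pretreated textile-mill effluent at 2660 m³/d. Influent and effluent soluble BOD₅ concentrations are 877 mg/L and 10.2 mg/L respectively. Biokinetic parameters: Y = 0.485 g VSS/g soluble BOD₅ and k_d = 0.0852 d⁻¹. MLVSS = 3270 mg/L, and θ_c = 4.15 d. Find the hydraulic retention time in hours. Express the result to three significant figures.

Rearranging the biomass balance for a CMAS with decay, V = Y·Q·ΔS·θ_c / [X·(1+k_d θ_c)] = 0.485 × 2660 × (877 − 10.2) × 4.15 / [3270 × (1 + 0.0852 × 4.15)] = 4.64×10^6 / 4426 = 1048 m³.
τ = V/Q = 1048/2660 = 0.3942 d, or 9.460 h.

τ ≈ 9.46 h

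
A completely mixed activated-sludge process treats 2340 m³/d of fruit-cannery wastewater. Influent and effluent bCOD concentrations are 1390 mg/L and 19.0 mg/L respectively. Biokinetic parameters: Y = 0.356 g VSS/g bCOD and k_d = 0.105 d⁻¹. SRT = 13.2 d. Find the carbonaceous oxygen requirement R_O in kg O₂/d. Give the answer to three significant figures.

R_O ≈ 2530 kg O₂/d

Correct the yield for decay: Y_obs = Y/(1 + k_d θ_c) = 0.356 / (1 + 0.105 × 13.2) = 0.356 / 2.386 = 0.1492.
Q·(S₀ − S) = 2340 × (1390 − 19.0) × 10⁻³ = 3208 kg/d removed.
P_X = Y_obs·Q·(S₀ − S) = 0.1492 × 3208 = 478.7 kg VSS/d.
R_O = Q·(S₀ − S) − 1.42·P_X = 3208 − 1.42 × 478.7 = 2528 kg O₂/d.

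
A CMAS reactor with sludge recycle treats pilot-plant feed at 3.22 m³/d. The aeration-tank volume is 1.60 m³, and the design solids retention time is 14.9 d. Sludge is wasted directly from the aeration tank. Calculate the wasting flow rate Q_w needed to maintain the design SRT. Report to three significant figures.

With mixed-liquor wasting, θ_c = V/Q_w, so Q_w = V/θ_c = 1.600/14.9 = 0.1074 m³/d.

Q_w ≈ 0.107 m³/d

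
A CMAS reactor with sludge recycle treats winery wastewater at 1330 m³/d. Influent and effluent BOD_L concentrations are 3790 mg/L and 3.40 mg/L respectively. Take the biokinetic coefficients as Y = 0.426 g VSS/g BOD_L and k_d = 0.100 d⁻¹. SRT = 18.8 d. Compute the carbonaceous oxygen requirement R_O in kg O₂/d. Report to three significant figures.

Correct the yield for decay: Y_obs = Y/(1 + k_d θ_c) = 0.426 / (1 + 0.100 × 18.8) = 0.426 / 2.880 = 0.1479.
Q·(S₀ − S) = 1330 × (3790 − 3.40) × 10⁻³ = 5036 kg/d removed.
Net sludge production P_X = 0.1479 × 5036 = 744.9 kg VSS/d.
R_O = Q·ΔS − 1.42 P_X = 5036 − 1058 = 3978 kg O₂/d.

R_O ≈ 3980 kg O₂/d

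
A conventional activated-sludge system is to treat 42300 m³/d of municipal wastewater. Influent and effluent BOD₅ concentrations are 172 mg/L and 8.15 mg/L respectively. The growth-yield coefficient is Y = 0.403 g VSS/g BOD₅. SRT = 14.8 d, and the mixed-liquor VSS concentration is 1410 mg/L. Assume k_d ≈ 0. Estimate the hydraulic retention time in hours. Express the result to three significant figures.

V·X = Y·Q·ΔS·θ_c gives V = 0.403 × 42300 × (172 − 8.15) × 14.8 / 1410 = 29318 m³.
Hydraulic retention time τ = V/Q = 29318 / 42300 = 0.6931 d = 16.63 h.

τ ≈ 16.6 h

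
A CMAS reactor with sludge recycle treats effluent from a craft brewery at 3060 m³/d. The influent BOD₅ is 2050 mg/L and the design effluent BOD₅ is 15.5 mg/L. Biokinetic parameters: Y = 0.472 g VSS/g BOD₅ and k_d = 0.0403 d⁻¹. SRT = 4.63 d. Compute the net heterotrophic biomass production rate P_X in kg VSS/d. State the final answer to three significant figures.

P_X ≈ 2480 kg VSS/d

Observed yield with endogenous decay: Y_obs = Y / (1 + k_d·θ_c) = 0.472 / (1 + 0.0403 × 4.63) = 0.472 / 1.187 = 0.3978 g VSS/g BOD₅.
ΔS = 2050 − 15.5 = 2034 mg/L, so the substrate removal rate is 3060 × 2034/1000 = 6226 kg BOD₅/d.
Net biomass production P_X = Y_obs × Q·(S₀ − S) = 0.3978 × 6226 = 2476 kg VSS/d.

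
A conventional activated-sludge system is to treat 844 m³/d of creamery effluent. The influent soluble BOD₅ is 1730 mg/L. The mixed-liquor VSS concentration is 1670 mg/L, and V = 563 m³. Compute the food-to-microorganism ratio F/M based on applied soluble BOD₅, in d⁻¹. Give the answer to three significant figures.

F/M ≈ 1.55 d⁻¹

Food-to-microorganism ratio F/M = Q S₀ / (V X) = 844 × 1730 / (563.0 × 1670) = 1.553 d⁻¹.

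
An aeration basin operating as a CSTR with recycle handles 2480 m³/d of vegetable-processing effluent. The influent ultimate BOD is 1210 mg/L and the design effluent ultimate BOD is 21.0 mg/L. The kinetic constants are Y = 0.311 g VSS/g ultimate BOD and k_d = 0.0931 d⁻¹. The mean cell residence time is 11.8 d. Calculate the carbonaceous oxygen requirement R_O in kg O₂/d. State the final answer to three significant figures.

The observed yield is Y_obs = Y/(1 + k_d·θ_c) = 0.311 / (1 + 0.0931 × 11.8) = 0.311 / 2.099 = 0.1482 g VSS per g ultimate BOD removed.
Mass of ultimate BOD removed per day: Q(S₀ − S) = 2480 × 1189 g/m³ = 2949 kg/d.
Net sludge production P_X = 0.1482 × 2949 = 437.0 kg VSS/d.
R_O = Q·(S₀ − S) − 1.42·P_X = 2949 − 1.42 × 437.0 = 2328 kg O₂/d.

R_O ≈ 2330 kg O₂/d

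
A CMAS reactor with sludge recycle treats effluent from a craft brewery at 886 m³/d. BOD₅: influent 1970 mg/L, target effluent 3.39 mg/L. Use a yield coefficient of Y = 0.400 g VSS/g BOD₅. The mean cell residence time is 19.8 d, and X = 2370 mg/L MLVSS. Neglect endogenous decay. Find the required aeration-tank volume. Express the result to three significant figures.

V ≈ 5820 m³

Biomass mass balance (decay neglected): V·X = Y·Q·(S₀ − S)·θ_c, so V = 0.400 × 886 × (1970 − 3.39) × 19.8 / 2370 = 5823 m³.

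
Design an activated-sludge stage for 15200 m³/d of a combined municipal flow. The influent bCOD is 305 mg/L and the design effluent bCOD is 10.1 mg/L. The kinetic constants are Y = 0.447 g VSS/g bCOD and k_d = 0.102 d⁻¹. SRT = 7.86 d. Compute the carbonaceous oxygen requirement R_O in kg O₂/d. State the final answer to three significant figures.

Observed yield with endogenous decay: Y_obs = Y / (1 + k_d·θ_c) = 0.447 / (1 + 0.102 × 7.86) = 0.447 / 1.802 = 0.2481 g VSS/g bCOD.
Mass of bCOD removed per day: Q(S₀ − S) = 15200 × 294.9 g/m³ = 4482 kg/d.
P_X = Y_obs·Q·(S₀ − S) = 0.2481 × 4482 = 1112 kg VSS/d.
Carbonaceous O₂ demand = substrate oxidised − cell-mass equivalent = 4482 − 1.42 × 1112 = 2903 kg O₂/d.

R_O ≈ 2900 kg O₂/d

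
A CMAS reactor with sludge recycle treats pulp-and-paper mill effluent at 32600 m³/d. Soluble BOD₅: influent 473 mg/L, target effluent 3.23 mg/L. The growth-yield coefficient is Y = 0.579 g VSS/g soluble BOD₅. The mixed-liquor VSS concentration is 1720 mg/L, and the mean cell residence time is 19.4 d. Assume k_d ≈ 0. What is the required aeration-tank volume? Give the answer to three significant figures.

Biomass mass balance (decay neglected): V·X = Y·Q·(S₀ − S)·θ_c, so V = 0.579 × 32600 × (473 − 3.23) × 19.4 / 1720 = 100013 m³.

V ≈ 100000 m³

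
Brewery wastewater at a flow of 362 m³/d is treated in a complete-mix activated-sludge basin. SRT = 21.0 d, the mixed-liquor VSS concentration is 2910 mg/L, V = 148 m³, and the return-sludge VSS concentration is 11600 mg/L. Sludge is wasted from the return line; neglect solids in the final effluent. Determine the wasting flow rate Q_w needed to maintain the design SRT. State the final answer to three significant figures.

Q_w ≈ 1.77 m³/d

Q_w = (V·X)/(θ_c X_r) = 148.0 × 2910 / (21.0 × 11600) = 1.768 m³/d.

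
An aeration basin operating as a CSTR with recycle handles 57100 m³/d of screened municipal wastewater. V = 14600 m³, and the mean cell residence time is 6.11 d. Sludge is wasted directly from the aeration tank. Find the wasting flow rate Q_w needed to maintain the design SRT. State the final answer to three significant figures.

For wasting at MLVSS concentration, Q_w = V/θ_c = 14600/6.11 = 2390 m³/d.

Q_w ≈ 2390 m³/d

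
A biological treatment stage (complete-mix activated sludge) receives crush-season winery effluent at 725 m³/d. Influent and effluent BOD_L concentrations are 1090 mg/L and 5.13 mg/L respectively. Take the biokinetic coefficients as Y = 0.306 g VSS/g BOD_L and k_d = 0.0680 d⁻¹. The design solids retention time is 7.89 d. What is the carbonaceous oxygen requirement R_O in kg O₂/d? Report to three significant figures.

Correct the yield for decay: Y_obs = Y/(1 + k_d θ_c) = 0.306 / (1 + 0.0680 × 7.89) = 0.306 / 1.537 = 0.1992.
Q·(S₀ − S) = 725 × (1090 − 5.13) × 10⁻³ = 786.5 kg/d removed.
P_X = Y_obs·Q·(S₀ − S) = 0.1992 × 786.5 = 156.6 kg VSS/d.
R_O = Q·ΔS − 1.42 P_X = 786.5 − 222.4 = 564.1 kg O₂/d.

R_O ≈ 564 kg O₂/d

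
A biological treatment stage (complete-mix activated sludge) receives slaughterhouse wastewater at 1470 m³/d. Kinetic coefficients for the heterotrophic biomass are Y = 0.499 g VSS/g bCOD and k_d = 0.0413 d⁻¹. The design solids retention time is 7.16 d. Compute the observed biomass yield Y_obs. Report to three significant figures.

Y_obs ≈ 0.385 g VSS/g bCOD

Correct the yield for decay: Y_obs = Y/(1 + k_d θ_c) = 0.499 / (1 + 0.0413 × 7.16) = 0.499 / 1.296 = 0.3851.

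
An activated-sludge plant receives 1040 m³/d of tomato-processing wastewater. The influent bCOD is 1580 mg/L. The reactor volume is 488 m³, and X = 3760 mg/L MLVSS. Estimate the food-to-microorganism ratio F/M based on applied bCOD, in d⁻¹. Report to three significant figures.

F/M ≈ 0.896 d⁻¹

F/M = Q·S₀ / (V·X) = 1040 × 1580 / (488.0 × 3760) = 0.8955 g bCOD·(g VSS·d)⁻¹.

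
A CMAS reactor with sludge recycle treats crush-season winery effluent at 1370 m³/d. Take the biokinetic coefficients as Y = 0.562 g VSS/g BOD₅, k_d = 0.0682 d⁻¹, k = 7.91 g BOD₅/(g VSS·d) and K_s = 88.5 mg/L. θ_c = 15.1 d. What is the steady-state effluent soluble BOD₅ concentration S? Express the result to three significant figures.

From the Monod/SRT balance for a CMAS, S = K_s·(1+k_d θ_c)/[θ_c·(Y k − k_d) − 1] = 88.5 × (1 + 0.0682 × 15.1) / [15.1 × (0.562 × 7.91 − 0.0682) − 1] = 179.6 / 65.10 = 2.760 mg/L.

S ≈ 2.76 mg/L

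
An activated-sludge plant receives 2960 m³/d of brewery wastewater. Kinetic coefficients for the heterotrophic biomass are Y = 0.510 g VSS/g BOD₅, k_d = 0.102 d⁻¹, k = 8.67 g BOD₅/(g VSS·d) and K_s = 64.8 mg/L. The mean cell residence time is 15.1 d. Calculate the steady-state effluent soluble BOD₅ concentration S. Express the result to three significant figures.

For a completely mixed reactor with recycle the Lawrence–McCarty relation gives S = K_s·(1 + k_d·θ_c) / [θ_c·(Y·k − k_d) − 1] = 64.8 × (1 + 0.102 × 15.1) / [15.1 × (0.510 × 8.67 − 0.102) − 1] = 164.6 / 64.23 = 2.563 mg/L.

S ≈ 2.56 mg/L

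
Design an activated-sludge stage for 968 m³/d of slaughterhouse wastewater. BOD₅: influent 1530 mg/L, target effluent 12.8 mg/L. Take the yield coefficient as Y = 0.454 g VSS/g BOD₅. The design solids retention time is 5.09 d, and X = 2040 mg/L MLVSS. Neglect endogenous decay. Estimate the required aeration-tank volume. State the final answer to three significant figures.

V ≈ 1660 m³

Biomass mass balance (decay neglected): V·X = Y·Q·(S₀ − S)·θ_c, so V = 0.454 × 968 × (1530 − 12.8) × 5.09 / 2040 = 1664 m³.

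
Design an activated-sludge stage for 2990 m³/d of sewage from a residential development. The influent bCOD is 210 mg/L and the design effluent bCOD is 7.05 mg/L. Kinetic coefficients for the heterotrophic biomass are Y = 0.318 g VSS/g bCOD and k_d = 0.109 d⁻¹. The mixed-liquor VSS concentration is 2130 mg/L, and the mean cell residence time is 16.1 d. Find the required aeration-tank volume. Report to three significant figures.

V ≈ 529 m³

Steady-state biomass mass balance: V·X·(1 + k_d·θ_c) = Y·Q·(S₀ − S)·θ_c, so V = 0.318 × 2990 × (210 − 7.05) × 16.1 / [2130 × (1 + 0.109 × 16.1)] = 3.11×10^6 / 5868 = 529.5 m³.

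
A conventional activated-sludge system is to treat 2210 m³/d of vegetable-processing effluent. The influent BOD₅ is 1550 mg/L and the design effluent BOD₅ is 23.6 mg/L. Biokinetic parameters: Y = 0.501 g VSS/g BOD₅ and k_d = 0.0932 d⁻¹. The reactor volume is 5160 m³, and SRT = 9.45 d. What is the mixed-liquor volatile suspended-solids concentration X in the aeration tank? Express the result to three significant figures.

X ≈ 1650 mg/L

X = Y·Q·ΔS·θ_c / [V·(1 + k_d θ_c)] = 0.501 × 2210 × (1550 − 23.6) × 9.45 / [5160 × (1 + 0.0932 × 9.45)] = 1646 mg/L.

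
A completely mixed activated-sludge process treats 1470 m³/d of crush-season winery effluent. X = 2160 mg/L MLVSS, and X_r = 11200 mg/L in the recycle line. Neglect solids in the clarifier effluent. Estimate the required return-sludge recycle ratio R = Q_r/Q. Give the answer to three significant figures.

R ≈ 0.239

Solids balance on the clarifier gives (1+R)X = R·X_r, so R = X/(X_r − X) = 2160 / (11200 − 2160) = 0.2389.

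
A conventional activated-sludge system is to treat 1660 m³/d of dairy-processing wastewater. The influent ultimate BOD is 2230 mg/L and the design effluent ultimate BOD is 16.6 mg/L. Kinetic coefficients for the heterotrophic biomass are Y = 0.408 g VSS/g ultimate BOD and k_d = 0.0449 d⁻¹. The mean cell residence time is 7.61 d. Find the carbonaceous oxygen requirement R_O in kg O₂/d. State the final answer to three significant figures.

The observed yield is Y_obs = Y/(1 + k_d·θ_c) = 0.408 / (1 + 0.0449 × 7.61) = 0.408 / 1.342 = 0.3041 g VSS per g ultimate BOD removed.
ΔS = 2230 − 16.6 = 2213 mg/L, so the substrate removal rate is 1660 × 2213/1000 = 3674 kg ultimate BOD/d.
Biomass synthesised: P_X = Y_obs × 3674 = 1117 kg VSS/d.
R_O = Q·ΔS − 1.42 P_X = 3674 − 1587 = 2088 kg O₂/d.

R_O ≈ 2090 kg O₂/d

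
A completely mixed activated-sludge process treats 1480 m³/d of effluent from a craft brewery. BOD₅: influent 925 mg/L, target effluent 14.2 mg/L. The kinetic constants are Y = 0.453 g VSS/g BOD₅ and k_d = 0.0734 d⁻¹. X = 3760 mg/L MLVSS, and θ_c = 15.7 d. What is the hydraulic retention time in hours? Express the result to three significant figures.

Steady-state biomass mass balance: V·X·(1 + k_d·θ_c) = Y·Q·(S₀ − S)·θ_c, so V = 0.453 × 1480 × (925 − 14.2) × 15.7 / [3760 × (1 + 0.0734 × 15.7)] = 9.59×10^6 / 8093 = 1185 m³.
Hydraulic retention time τ = V/Q = 1185 / 1480 = 0.8004 d = 19.21 h.

τ ≈ 19.2 h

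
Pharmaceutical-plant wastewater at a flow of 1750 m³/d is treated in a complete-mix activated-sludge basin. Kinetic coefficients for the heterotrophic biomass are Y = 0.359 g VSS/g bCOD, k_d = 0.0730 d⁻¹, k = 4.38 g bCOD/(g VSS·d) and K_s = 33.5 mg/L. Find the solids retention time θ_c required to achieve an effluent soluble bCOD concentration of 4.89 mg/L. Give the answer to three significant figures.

θ_c ≈ 7.86 d

From 1/θ_c = Y·k·S/(K_s + S) − k_d: Y·k·S/(K_s+S) = 0.359 × 4.38 × 4.89 / (33.5 + 4.89) = 0.2003 d⁻¹.
1/θ_c = 0.2003 − 0.0730 = 0.1273 d⁻¹, so θ_c = 7.856 d.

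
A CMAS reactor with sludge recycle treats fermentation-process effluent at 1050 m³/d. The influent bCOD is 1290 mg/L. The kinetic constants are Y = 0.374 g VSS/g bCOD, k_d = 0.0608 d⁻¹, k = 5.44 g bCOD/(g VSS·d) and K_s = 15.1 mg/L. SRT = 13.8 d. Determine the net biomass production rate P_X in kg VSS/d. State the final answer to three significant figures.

P_X ≈ 275 kg VSS/d

From the Monod/SRT balance for a CMAS, S = K_s·(1+k_d θ_c)/[θ_c·(Y k − k_d) − 1] = 15.1 × (1 + 0.0608 × 13.8) / [13.8 × (0.374 × 5.44 − 0.0608) − 1] = 27.77 / 26.24 = 1.058 mg/L.
Observed yield with endogenous decay: Y_obs = Y / (1 + k_d·θ_c) = 0.374 / (1 + 0.0608 × 13.8) = 0.374 / 1.839 = 0.2034 g VSS/g bCOD.
Mass of bCOD removed per day: Q(S₀ − S) = 1050 × 1289 g/m³ = 1353 kg/d.
Biomass produced: P_X = Y_obs·Q·ΔS = 0.2034 × 1353 ≈ 275.2 kg VSS/d.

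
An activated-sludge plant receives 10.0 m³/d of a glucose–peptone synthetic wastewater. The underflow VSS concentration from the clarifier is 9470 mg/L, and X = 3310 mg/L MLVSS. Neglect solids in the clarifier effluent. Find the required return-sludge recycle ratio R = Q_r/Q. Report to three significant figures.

R ≈ 0.537

Solids balance on the clarifier gives (1+R)X = R·X_r, so R = X/(X_r − X) = 3310 / (9470 − 3310) = 0.5373.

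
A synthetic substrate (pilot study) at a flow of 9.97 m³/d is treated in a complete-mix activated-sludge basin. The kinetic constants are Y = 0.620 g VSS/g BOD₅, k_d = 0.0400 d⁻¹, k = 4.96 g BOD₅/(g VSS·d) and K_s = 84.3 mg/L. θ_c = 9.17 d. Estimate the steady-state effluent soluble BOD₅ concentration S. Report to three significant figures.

For a completely mixed reactor with recycle the Lawrence–McCarty relation gives S = K_s·(1 + k_d·θ_c) / [θ_c·(Y·k − k_d) − 1] = 84.3 × (1 + 0.0400 × 9.17) / [9.17 × (0.620 × 4.96 − 0.0400) − 1] = 115.2 / 26.83 = 4.294 mg/L.

S ≈ 4.29 mg/L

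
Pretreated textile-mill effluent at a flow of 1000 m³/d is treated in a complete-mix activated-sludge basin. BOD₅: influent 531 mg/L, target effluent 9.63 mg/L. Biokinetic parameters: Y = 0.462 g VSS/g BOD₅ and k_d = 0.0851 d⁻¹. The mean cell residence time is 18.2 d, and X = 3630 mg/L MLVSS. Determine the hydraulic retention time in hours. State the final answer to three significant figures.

τ ≈ 11.4 h

Rearranging the biomass balance for a CMAS with decay, V = Y·Q·ΔS·θ_c / [X·(1+k_d θ_c)] = 0.462 × 1000 × (531 − 9.63) × 18.2 / [3630 × (1 + 0.0851 × 18.2)] = 4.38×10^6 / 9252 = 473.8 m³.
Hydraulic retention time τ = V/Q = 473.8 / 1000 = 0.4738 d = 11.37 h.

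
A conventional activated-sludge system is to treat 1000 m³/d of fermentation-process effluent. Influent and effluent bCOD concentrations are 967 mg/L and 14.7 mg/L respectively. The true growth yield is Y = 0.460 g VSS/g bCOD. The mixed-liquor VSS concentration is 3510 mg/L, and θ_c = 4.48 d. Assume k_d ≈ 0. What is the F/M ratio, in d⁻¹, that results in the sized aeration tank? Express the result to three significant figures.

F/M ≈ 0.493 d⁻¹

Biomass mass balance (decay neglected): V·X = Y·Q·(S₀ − S)·θ_c, so V = 0.460 × 1000 × (967 − 14.7) × 4.48 / 3510 = 559.1 m³.
F/M = Q·S₀ / (V·X) = 1000 × 967 / (559.1 × 3510) = 0.4927 g bCOD·(g VSS·d)⁻¹.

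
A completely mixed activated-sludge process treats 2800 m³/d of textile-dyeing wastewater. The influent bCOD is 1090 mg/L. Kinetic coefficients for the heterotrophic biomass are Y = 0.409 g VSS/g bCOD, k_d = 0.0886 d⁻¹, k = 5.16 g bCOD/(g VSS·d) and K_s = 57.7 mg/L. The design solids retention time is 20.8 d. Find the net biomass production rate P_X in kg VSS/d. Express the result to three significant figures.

P_X ≈ 437 kg VSS/d

Effluent substrate depends only on kinetics and SRT: S = K_s(1 + k_d θ_c) / [θ_c(Yk − k_d) − 1] = 57.7 × (1 + 0.0886 × 20.8) / [20.8 × (0.409 × 5.16 − 0.0886) − 1] = 164.0 / 41.05 = 3.996 mg/L.
Correct the yield for decay: Y_obs = Y/(1 + k_d θ_c) = 0.409 / (1 + 0.0886 × 20.8) = 0.409 / 2.843 = 0.1439.
Substrate removed = Q·(S₀ − S) = 2800 m³/d × (1090 − 4.00) g/m³ = 3.04×10^6 g/d = 3041 kg/d.
Net biomass production P_X = Y_obs × Q·(S₀ − S) = 0.1439 × 3041 = 437.5 kg VSS/d.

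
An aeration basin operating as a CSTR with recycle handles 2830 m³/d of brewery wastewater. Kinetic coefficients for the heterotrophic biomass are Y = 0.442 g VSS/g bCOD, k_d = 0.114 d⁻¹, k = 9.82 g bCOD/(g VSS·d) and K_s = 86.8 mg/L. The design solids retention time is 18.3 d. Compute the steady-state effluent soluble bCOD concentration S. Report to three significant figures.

S ≈ 3.51 mg/L

For a completely mixed reactor with recycle the Lawrence–McCarty relation gives S = K_s·(1 + k_d·θ_c) / [θ_c·(Y·k − k_d) − 1] = 86.8 × (1 + 0.114 × 18.3) / [18.3 × (0.442 × 9.82 − 0.114) − 1] = 267.9 / 76.34 = 3.509 mg/L.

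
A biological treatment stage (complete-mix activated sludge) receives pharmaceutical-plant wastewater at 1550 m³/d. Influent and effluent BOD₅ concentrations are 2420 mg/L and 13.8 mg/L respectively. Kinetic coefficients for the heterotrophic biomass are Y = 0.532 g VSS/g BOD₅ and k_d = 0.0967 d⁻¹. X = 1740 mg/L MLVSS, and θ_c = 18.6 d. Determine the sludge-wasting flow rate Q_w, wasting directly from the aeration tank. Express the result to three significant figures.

Rearranging the biomass balance for a CMAS with decay, V = Y·Q·ΔS·θ_c / [X·(1+k_d θ_c)] = 0.532 × 1550 × (2420 − 13.8) × 18.6 / [1740 × (1 + 0.0967 × 18.6)] = 3.69×10^7 / 4870 = 7579 m³.
Wasting from the aeration tank: Q_w = V / θ_c = 7579 / 18.6 = 407.5 m³/d.

Q_w ≈ 407 m³/d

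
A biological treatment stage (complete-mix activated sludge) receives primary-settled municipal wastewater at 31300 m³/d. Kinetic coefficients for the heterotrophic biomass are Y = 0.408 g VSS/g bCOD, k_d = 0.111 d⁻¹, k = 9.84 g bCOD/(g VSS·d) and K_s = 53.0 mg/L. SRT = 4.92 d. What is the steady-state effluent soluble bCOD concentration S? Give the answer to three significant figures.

For a completely mixed reactor with recycle the Lawrence–McCarty relation gives S = K_s·(1 + k_d·θ_c) / [θ_c·(Y·k − k_d) − 1] = 53.0 × (1 + 0.111 × 4.92) / [4.92 × (0.408 × 9.84 − 0.111) − 1] = 81.94 / 18.21 = 4.501 mg/L.

S ≈ 4.50 mg/L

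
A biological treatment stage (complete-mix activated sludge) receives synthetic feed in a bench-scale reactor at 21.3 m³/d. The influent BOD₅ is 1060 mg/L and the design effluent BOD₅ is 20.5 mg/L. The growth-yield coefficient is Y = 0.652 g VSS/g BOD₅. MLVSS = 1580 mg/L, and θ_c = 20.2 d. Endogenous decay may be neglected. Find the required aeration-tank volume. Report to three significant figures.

V ≈ 185 m³

V·X = Y·Q·ΔS·θ_c gives V = 0.652 × 21.3 × (1060 − 20.5) × 20.2 / 1580 = 184.6 m³.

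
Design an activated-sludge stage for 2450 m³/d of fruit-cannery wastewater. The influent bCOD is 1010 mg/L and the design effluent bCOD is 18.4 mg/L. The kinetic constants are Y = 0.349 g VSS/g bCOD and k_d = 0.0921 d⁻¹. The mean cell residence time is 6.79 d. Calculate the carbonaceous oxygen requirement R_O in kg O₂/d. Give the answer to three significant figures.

R_O ≈ 1690 kg O₂/d

Observed yield with endogenous decay: Y_obs = Y / (1 + k_d·θ_c) = 0.349 / (1 + 0.0921 × 6.79) = 0.349 / 1.625 = 0.2147 g VSS/g bCOD.
Q·(S₀ − S) = 2450 × (1010 − 18.4) × 10⁻³ = 2429 kg/d removed.
Net sludge production P_X = 0.2147 × 2429 = 521.6 kg VSS/d.
Carbonaceous O₂ demand = substrate oxidised − cell-mass equivalent = 2429 − 1.42 × 521.6 = 1689 kg O₂/d.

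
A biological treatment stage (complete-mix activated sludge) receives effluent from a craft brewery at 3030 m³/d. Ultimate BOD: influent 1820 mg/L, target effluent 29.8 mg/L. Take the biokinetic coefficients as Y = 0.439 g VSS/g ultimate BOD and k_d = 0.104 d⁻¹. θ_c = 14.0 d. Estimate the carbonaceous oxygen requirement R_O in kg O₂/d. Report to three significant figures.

Y_obs = Y / (1 + k_d θ_c) = 0.439 / (1 + 0.104 × 14.0) = 0.439 / 2.456 = 0.1787.
Mass of ultimate BOD removed per day: Q(S₀ − S) = 3030 × 1790 g/m³ = 5424 kg/d.
P_X = Y_obs·Q·(S₀ − S) = 0.1787 × 5424 = 969.6 kg VSS/d.
R_O = Q·ΔS − 1.42 P_X = 5424 − 1377 = 4048 kg O₂/d.

R_O ≈ 4050 kg O₂/d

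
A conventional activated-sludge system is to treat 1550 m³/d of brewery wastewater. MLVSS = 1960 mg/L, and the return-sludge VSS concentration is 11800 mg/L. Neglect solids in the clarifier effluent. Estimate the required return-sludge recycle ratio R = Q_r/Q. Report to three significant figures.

R ≈ 0.199

Mass balance around the secondary clarifier (neglecting effluent solids): R = X / (X_r − X) = 1960 / (11800 − 1960) = 0.1992.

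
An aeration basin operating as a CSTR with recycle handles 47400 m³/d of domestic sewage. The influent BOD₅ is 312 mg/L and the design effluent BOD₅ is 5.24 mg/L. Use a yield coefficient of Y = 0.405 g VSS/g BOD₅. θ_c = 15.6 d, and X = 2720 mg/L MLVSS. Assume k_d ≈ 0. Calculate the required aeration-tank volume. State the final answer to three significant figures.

Biomass mass balance (decay neglected): V·X = Y·Q·(S₀ − S)·θ_c, so V = 0.405 × 47400 × (312 − 5.24) × 15.6 / 2720 = 33774 m³.

V ≈ 33800 m³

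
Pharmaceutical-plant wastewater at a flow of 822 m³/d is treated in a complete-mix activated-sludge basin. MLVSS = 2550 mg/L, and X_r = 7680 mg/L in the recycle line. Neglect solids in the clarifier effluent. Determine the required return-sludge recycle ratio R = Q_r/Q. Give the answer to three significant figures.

Mass balance around the secondary clarifier (neglecting effluent solids): R = X / (X_r − X) = 2550 / (7680 − 2550) = 0.4971.

R ≈ 0.497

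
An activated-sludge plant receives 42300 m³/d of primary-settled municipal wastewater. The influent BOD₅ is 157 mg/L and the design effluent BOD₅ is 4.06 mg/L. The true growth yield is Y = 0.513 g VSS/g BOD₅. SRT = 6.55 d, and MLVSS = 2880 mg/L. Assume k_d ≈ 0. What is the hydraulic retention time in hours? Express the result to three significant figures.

τ ≈ 4.28 h

Biomass mass balance (decay neglected): V·X = Y·Q·(S₀ − S)·θ_c, so V = 0.513 × 42300 × (157 − 4.06) × 6.55 / 2880 = 7548 m³.
HRT = V/Q = 7548 m³ / 42300 m³·d⁻¹ = 0.1784 d × 24 = 4.283 h.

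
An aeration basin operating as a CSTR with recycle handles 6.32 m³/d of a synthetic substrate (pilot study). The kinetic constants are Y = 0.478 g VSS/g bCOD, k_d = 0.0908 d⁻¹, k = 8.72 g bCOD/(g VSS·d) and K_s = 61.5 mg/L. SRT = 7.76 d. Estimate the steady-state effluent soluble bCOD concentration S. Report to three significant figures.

From the Monod/SRT balance for a CMAS, S = K_s·(1+k_d θ_c)/[θ_c·(Y k − k_d) − 1] = 61.5 × (1 + 0.0908 × 7.76) / [7.76 × (0.478 × 8.72 − 0.0908) − 1] = 104.8 / 30.64 = 3.421 mg/L.

S ≈ 3.42 mg/L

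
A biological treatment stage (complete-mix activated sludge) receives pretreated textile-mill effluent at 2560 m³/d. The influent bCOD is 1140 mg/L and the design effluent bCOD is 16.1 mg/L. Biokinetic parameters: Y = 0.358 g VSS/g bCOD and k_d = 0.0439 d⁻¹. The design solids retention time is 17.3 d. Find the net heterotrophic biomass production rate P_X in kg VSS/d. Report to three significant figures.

P_X ≈ 585 kg VSS/d

The observed yield is Y_obs = Y/(1 + k_d·θ_c) = 0.358 / (1 + 0.0439 × 17.3) = 0.358 / 1.759 = 0.2035 g VSS per g bCOD removed.
Mass of bCOD removed per day: Q(S₀ − S) = 2560 × 1124 g/m³ = 2877 kg/d.
Biomass produced: P_X = Y_obs·Q·ΔS = 0.2035 × 2877 ≈ 585.4 kg VSS/d.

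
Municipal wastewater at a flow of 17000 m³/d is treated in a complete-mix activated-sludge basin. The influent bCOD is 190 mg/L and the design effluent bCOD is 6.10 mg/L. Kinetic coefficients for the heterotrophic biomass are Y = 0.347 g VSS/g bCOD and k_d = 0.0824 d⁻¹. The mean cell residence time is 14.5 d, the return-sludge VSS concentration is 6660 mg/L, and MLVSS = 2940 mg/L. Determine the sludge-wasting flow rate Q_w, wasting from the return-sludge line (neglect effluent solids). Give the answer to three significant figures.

Q_w ≈ 74.2 m³/d

From the SRT design equation V = Y Q (S₀−S) θ_c / [X (1 + k_d θ_c)] = 0.347 × 17000 × (190 − 6.10) × 14.5 / [2940 × (1 + 0.0824 × 14.5)] = 1.57×10^7 / 6453 = 2438 m³.
θ_c = V·X/(Q_w·X_r) when wasting from the recycle, so Q_w = V·X/(θ_c·X_r) = 2438 × 2940 / (14.5 × 6660) = 74.21 m³/d.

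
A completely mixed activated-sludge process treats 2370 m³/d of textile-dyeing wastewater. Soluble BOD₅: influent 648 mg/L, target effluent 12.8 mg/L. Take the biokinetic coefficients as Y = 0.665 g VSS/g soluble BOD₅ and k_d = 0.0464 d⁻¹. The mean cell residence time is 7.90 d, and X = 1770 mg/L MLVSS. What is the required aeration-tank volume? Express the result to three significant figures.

V ≈ 3270 m³

Rearranging the biomass balance for a CMAS with decay, V = Y·Q·ΔS·θ_c / [X·(1+k_d θ_c)] = 0.665 × 2370 × (648 − 12.8) × 7.90 / [1770 × (1 + 0.0464 × 7.90)] = 7.91×10^6 / 2419 = 3270 m³.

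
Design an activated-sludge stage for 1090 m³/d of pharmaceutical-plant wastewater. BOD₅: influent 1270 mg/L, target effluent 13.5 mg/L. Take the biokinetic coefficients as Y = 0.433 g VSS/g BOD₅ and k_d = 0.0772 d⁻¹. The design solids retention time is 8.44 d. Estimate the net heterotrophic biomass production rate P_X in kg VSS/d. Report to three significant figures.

P_X ≈ 359 kg VSS/d

Y_obs = Y / (1 + k_d θ_c) = 0.433 / (1 + 0.0772 × 8.44) = 0.433 / 1.652 = 0.2622.
Q·(S₀ − S) = 1090 × (1270 − 13.5) × 10⁻³ = 1370 kg/d removed.
Biomass produced: P_X = Y_obs·Q·ΔS = 0.2622 × 1370 ≈ 359.1 kg VSS/d.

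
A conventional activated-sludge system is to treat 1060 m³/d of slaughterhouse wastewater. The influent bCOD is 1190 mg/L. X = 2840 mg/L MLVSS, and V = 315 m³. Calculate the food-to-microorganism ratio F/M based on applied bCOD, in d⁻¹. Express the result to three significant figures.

F/M = Q·S₀ / (V·X) = 1060 × 1190 / (315.0 × 2840) = 1.410 g bCOD·(g VSS·d)⁻¹.

F/M ≈ 1.41 d⁻¹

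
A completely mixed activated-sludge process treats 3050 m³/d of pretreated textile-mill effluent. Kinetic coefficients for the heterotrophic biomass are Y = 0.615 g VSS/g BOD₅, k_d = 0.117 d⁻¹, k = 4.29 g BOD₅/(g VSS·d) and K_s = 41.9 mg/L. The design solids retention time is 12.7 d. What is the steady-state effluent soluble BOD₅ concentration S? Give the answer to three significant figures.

From the Monod/SRT balance for a CMAS, S = K_s·(1+k_d θ_c)/[θ_c·(Y k − k_d) − 1] = 41.9 × (1 + 0.117 × 12.7) / [12.7 × (0.615 × 4.29 − 0.117) − 1] = 104.2 / 31.02 = 3.358 mg/L.

S ≈ 3.36 mg/L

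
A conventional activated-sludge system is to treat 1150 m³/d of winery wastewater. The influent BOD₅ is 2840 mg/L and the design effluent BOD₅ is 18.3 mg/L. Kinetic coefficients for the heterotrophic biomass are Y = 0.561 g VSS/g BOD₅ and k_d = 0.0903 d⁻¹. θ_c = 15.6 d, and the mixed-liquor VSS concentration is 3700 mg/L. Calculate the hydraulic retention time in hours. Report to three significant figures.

τ ≈ 66.5 h

Rearranging the biomass balance for a CMAS with decay, V = Y·Q·ΔS·θ_c / [X·(1+k_d θ_c)] = 0.561 × 1150 × (2840 − 18.3) × 15.6 / [3700 × (1 + 0.0903 × 15.6)] = 2.84×10^7 / 8912 = 3187 m³.
HRT = V/Q = 3187 m³ / 1150 m³·d⁻¹ = 2.771 d × 24 = 66.50 h.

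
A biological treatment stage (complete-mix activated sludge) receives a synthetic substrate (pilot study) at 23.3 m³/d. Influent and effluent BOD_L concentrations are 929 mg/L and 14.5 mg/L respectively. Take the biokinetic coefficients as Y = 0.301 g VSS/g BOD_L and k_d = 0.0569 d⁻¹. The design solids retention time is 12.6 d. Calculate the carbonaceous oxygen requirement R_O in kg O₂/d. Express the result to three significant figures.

The observed yield is Y_obs = Y/(1 + k_d·θ_c) = 0.301 / (1 + 0.0569 × 12.6) = 0.301 / 1.717 = 0.1753 g VSS per g BOD_L removed.
Mass of BOD_L removed per day: Q(S₀ − S) = 23.3 × 914.5 g/m³ = 21.31 kg/d.
Net sludge production P_X = 0.1753 × 21.31 = 3.736 kg VSS/d.
R_O = Q·ΔS − 1.42 P_X = 21.31 − 5.304 = 16.00 kg O₂/d.

R_O ≈ 16.0 kg O₂/d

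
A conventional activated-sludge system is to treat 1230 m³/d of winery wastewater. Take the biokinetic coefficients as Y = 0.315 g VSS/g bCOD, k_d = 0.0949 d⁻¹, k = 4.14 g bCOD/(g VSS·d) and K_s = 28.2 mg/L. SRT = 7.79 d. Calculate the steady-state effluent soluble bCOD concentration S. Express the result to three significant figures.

S ≈ 5.83 mg/L

Effluent substrate depends only on kinetics and SRT: S = K_s(1 + k_d θ_c) / [θ_c(Yk − k_d) − 1] = 28.2 × (1 + 0.0949 × 7.79) / [7.79 × (0.315 × 4.14 − 0.0949) − 1] = 49.05 / 8.420 = 5.825 mg/L.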